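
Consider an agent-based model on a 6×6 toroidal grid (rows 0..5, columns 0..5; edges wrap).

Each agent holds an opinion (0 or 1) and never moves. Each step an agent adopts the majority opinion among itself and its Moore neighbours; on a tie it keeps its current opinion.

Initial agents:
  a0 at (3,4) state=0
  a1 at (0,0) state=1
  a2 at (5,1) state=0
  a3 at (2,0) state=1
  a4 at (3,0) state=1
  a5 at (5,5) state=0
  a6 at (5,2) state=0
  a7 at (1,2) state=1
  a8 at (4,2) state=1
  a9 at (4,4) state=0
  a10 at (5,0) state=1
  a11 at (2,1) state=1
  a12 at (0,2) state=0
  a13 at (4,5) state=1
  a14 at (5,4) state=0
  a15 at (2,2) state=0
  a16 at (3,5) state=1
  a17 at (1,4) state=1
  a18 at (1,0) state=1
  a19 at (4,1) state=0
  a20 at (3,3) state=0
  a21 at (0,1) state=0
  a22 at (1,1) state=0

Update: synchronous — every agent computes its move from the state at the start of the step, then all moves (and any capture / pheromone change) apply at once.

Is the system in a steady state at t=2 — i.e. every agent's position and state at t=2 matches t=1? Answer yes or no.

t=1: a0@(3,4):0 a1@(0,0):0 a2@(5,1):0 a3@(2,0):1 a4@(3,0):1 a5@(5,5):0 a6@(5,2):0 a7@(1,2):0 a8@(4,2):0 a9@(4,4):0 a10@(5,0):0 a11@(2,1):1 a12@(0,2):0 a13@(4,5):1 a14@(5,4):0 a15@(2,2):0 a16@(3,5):1 a17@(1,4):1 a18@(1,0):1 a19@(4,1):0 a20@(3,3):0 a21@(0,1):0 a22@(1,1):1
t=2: a0@(3,4):0 a1@(0,0):0 a2@(5,1):0 a3@(2,0):1 a4@(3,0):1 a5@(5,5):0 a6@(5,2):0 a7@(1,2):0 a8@(4,2):0 a9@(4,4):0 a10@(5,0):0 a11@(2,1):1 a12@(0,2):0 a13@(4,5):0 a14@(5,4):0 a15@(2,2):0 a16@(3,5):1 a17@(1,4):1 a18@(1,0):1 a19@(4,1):0 a20@(3,3):0 a21@(0,1):0 a22@(1,1):0

no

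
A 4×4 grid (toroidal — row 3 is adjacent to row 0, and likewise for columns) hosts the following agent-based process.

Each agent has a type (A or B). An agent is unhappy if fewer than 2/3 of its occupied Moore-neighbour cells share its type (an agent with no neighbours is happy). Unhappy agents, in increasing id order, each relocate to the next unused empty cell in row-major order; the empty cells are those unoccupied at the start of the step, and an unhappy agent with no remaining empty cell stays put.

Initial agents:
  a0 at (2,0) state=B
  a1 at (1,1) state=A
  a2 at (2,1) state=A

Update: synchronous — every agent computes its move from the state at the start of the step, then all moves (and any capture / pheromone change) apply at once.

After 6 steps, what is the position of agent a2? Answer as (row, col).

(1, 1)

t=1: a0@(0,0):B a1@(0,1):A a2@(0,2):A
t=2: a0@(0,3):B a1@(1,0):A a2@(0,2):A
t=3: a0@(0,0):B a1@(0,1):A a2@(1,1):A
t=4: a0@(0,2):B a1@(0,3):A a2@(1,0):A
t=5: a0@(0,0):B a1@(0,1):A a2@(1,0):A
t=6: a0@(0,2):B a1@(0,3):A a2@(1,1):A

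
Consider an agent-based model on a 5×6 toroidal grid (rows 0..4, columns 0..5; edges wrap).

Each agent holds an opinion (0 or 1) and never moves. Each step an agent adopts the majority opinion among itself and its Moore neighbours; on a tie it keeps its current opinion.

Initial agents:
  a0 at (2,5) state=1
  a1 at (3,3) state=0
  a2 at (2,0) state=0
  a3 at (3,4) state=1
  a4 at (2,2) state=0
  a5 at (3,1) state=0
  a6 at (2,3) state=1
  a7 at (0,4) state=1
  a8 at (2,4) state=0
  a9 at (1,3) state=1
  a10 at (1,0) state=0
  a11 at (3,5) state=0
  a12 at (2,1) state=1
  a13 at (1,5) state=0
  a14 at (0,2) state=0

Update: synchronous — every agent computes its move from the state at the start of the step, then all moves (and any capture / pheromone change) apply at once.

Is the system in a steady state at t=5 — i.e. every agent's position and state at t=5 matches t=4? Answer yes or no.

no

t=1: a0@(2,5):0 a1@(3,3):0 a2@(2,0):0 a3@(3,4):1 a4@(2,2):0 a5@(3,1):0 a6@(2,3):1 a7@(0,4):1 a8@(2,4):0 a9@(1,3):1 a10@(1,0):0 a11@(3,5):0 a12@(2,1):0 a13@(1,5):0 a14@(0,2):0
t=2: a0@(2,5):0 a1@(3,3):0 a2@(2,0):0 a3@(3,4):0 a4@(2,2):0 a5@(3,1):0 a6@(2,3):1 a7@(0,4):1 a8@(2,4):0 a9@(1,3):1 a10@(1,0):0 a11@(3,5):0 a12@(2,1):0 a13@(1,5):0 a14@(0,2):0
t=3: a0@(2,5):0 a1@(3,3):0 a2@(2,0):0 a3@(3,4):0 a4@(2,2):0 a5@(3,1):0 a6@(2,3):0 a7@(0,4):1 a8@(2,4):0 a9@(1,3):1 a10@(1,0):0 a11@(3,5):0 a12@(2,1):0 a13@(1,5):0 a14@(0,2):0
t=4: a0@(2,5):0 a1@(3,3):0 a2@(2,0):0 a3@(3,4):0 a4@(2,2):0 a5@(3,1):0 a6@(2,3):0 a7@(0,4):1 a8@(2,4):0 a9@(1,3):0 a10@(1,0):0 a11@(3,5):0 a12@(2,1):0 a13@(1,5):0 a14@(0,2):0
t=5: a0@(2,5):0 a1@(3,3):0 a2@(2,0):0 a3@(3,4):0 a4@(2,2):0 a5@(3,1):0 a6@(2,3):0 a7@(0,4):0 a8@(2,4):0 a9@(1,3):0 a10@(1,0):0 a11@(3,5):0 a12@(2,1):0 a13@(1,5):0 a14@(0,2):0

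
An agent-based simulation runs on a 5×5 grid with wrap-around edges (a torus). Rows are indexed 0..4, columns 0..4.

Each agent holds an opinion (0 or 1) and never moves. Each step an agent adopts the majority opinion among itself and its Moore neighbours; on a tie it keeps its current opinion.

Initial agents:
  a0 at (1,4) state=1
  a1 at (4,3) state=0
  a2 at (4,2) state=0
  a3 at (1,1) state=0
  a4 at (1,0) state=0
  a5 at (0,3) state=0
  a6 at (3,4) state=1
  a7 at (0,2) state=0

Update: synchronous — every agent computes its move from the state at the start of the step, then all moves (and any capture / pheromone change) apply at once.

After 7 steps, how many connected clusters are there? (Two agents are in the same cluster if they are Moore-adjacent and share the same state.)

2

t=1: a0@(1,4):0 a1@(4,3):0 a2@(4,2):0 a3@(1,1):0 a4@(1,0):0 a5@(0,3):0 a6@(3,4):1 a7@(0,2):0
t=2: (unchanged — steady state)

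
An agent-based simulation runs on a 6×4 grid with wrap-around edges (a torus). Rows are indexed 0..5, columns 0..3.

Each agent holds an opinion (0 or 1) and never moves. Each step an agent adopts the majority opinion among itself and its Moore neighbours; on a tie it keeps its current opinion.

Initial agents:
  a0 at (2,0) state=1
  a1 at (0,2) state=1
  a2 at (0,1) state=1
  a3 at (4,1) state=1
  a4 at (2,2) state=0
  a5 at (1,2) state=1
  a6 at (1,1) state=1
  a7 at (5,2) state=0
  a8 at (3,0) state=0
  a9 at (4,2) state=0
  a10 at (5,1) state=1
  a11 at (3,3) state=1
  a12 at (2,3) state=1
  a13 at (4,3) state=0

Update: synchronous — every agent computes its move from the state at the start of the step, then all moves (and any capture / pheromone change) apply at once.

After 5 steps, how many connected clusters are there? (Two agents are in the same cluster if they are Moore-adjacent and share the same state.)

t=1: a0@(2,0):1 a1@(0,2):1 a2@(0,1):1 a3@(4,1):0 a4@(2,2):1 a5@(1,2):1 a6@(1,1):1 a7@(5,2):1 a8@(3,0):1 a9@(4,2):0 a10@(5,1):1 a11@(3,3):0 a12@(2,3):1 a13@(4,3):0
t=2: a0@(2,0):1 a1@(0,2):1 a2@(0,1):1 a3@(4,1):1 a4@(2,2):1 a5@(1,2):1 a6@(1,1):1 a7@(5,2):1 a8@(3,0):1 a9@(4,2):0 a10@(5,1):1 a11@(3,3):1 a12@(2,3):1 a13@(4,3):0
t=3: a0@(2,0):1 a1@(0,2):1 a2@(0,1):1 a3@(4,1):1 a4@(2,2):1 a5@(1,2):1 a6@(1,1):1 a7@(5,2):1 a8@(3,0):1 a9@(4,2):1 a10@(5,1):1 a11@(3,3):1 a12@(2,3):1 a13@(4,3):1
t=4: (unchanged — steady state)

1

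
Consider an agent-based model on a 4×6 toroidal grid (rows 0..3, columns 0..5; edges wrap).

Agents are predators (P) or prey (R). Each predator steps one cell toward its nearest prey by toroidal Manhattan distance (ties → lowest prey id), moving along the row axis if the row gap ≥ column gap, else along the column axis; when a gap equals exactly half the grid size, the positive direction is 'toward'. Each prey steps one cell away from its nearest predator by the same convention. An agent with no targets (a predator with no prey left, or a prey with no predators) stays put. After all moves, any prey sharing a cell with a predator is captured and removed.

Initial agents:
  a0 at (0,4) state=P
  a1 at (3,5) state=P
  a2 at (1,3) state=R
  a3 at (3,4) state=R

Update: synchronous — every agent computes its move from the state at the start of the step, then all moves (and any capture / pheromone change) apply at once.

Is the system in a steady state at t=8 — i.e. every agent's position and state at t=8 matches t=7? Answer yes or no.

t=1: a0@(3,4):P a1@(3,4):P a2@(2,3):R a3@(2,4):R
t=2: a0@(2,4):P a1@(2,4):P a2@(1,3):R a3@(1,4):R
t=3: a0@(1,4):P a1@(1,4):P a2@(0,3):R a3@(0,4):R
t=4: a0@(0,4):P a1@(0,4):P a2@(3,3):R a3@(3,4):R
t=5: a0@(3,4):P a1@(3,4):P a2@(2,3):R a3@(2,4):R
t=6: a0@(2,4):P a1@(2,4):P a2@(1,3):R a3@(1,4):R
t=7: a0@(1,4):P a1@(1,4):P a2@(0,3):R a3@(0,4):R
t=8: a0@(0,4):P a1@(0,4):P a2@(3,3):R a3@(3,4):R

no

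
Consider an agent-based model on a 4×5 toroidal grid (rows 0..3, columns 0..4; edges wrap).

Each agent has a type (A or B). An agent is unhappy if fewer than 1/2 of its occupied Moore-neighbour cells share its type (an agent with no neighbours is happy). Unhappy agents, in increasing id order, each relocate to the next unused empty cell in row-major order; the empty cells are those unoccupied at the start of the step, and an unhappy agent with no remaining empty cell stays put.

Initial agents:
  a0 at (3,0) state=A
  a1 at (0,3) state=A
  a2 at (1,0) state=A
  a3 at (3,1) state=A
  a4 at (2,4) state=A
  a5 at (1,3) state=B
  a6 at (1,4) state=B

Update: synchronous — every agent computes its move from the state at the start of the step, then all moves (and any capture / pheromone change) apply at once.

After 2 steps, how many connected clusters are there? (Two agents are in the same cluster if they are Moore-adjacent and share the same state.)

t=1: a0@(3,0):A a1@(0,0):A a2@(1,0):A a3@(3,1):A a4@(2,4):A a5@(0,1):B a6@(0,2):B
t=2: a0@(3,0):A a1@(0,0):A a2@(1,0):A a3@(3,1):A a4@(2,4):A a5@(0,3):B a6@(0,2):B

2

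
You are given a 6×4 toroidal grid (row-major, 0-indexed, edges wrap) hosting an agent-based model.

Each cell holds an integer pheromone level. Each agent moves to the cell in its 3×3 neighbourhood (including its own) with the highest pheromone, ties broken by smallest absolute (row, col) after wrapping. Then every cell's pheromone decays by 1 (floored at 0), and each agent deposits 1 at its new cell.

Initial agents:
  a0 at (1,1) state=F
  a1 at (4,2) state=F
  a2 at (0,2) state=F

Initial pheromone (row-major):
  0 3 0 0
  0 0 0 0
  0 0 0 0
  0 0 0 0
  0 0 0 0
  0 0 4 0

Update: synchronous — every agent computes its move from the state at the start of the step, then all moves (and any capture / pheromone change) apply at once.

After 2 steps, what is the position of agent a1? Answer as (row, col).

t=1: a0@(0,1) a1@(5,2) a2@(5,2) | pheromone: 0 3 0 0 / 0 0 0 0 / 0 0 0 0 / 0 0 0 0 / 0 0 0 0 / 0 0 5 0
t=2: a0@(5,2) a1@(5,2) a2@(5,2) | pheromone: 0 2 0 0 / 0 0 0 0 / 0 0 0 0 / 0 0 0 0 / 0 0 0 0 / 0 0 7 0

(5, 2)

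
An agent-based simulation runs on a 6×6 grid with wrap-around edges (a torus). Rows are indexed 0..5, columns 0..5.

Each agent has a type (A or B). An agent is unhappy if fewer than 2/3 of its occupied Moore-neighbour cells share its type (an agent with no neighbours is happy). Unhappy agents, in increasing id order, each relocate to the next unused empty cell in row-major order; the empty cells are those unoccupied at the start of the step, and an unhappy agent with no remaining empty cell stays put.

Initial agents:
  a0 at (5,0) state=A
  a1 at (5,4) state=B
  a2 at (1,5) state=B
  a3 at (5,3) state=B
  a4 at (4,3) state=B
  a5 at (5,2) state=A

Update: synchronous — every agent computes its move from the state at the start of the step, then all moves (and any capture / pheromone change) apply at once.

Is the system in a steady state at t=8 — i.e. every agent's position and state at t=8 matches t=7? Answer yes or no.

yes

t=1: a0@(5,0):A a1@(5,4):B a2@(1,5):B a3@(5,3):B a4@(4,3):B a5@(0,0):A
t=2: a0@(5,0):A a1@(5,4):B a2@(0,1):B a3@(5,3):B a4@(4,3):B a5@(0,2):A
t=3: a0@(0,0):A a1@(5,4):B a2@(0,3):B a3@(5,3):B a4@(4,3):B a5@(0,4):A
t=4: a0@(0,0):A a1@(5,4):B a2@(0,3):B a3@(5,3):B a4@(4,3):B a5@(0,1):A
t=5: (unchanged — steady state)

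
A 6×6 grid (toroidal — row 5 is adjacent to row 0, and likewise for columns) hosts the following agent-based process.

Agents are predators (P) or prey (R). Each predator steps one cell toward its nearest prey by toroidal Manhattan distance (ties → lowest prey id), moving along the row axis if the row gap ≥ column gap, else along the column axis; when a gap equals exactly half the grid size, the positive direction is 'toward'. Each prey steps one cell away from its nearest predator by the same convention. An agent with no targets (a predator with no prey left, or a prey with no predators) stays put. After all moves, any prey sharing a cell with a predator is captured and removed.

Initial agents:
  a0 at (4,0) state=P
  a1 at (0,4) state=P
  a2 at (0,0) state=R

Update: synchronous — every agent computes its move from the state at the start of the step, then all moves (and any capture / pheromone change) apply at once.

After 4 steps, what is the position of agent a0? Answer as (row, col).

t=1: a0@(5,0):P a1@(0,5):P a2@(1,0):R
t=2: a0@(0,0):P a1@(1,5):P a2@(2,0):R
t=3: a0@(1,0):P a1@(2,5):P a2@(3,0):R
t=4: a0@(2,0):P a1@(3,5):P a2@(4,0):R

(2, 0)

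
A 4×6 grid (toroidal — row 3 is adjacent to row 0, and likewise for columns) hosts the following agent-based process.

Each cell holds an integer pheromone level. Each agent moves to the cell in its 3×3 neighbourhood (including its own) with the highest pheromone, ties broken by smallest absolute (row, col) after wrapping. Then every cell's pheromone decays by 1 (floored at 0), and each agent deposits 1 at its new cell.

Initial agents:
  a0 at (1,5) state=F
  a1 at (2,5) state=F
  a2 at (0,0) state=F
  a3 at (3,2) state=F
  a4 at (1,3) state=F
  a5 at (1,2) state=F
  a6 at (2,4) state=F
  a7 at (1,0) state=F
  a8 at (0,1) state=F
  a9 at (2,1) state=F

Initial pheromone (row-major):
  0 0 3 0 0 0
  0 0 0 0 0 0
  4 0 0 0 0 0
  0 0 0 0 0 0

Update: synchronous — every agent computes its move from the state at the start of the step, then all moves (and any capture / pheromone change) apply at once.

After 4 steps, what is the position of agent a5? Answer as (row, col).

(0, 2)

t=1: a0@(2,0) a1@(2,0) a2@(0,0) a3@(0,2) a4@(0,2) a5@(0,2) a6@(1,3) a7@(2,0) a8@(0,2) a9@(2,0) | pheromone: 1 0 6 0 0 0 / 0 0 0 1 0 0 / 7 0 0 0 0 0 / 0 0 0 0 0 0
t=2: a0@(2,0) a1@(2,0) a2@(0,0) a3@(0,2) a4@(0,2) a5@(0,2) a6@(0,2) a7@(2,0) a8@(0,2) a9@(2,0) | pheromone: 1 0 10 0 0 0 / 0 0 0 0 0 0 / 10 0 0 0 0 0 / 0 0 0 0 0 0
t=3: a0@(2,0) a1@(2,0) a2@(0,0) a3@(0,2) a4@(0,2) a5@(0,2) a6@(0,2) a7@(2,0) a8@(0,2) a9@(2,0) | pheromone: 1 0 14 0 0 0 / 0 0 0 0 0 0 / 13 0 0 0 0 0 / 0 0 0 0 0 0
t=4: a0@(2,0) a1@(2,0) a2@(0,0) a3@(0,2) a4@(0,2) a5@(0,2) a6@(0,2) a7@(2,0) a8@(0,2) a9@(2,0) | pheromone: 1 0 18 0 0 0 / 0 0 0 0 0 0 / 16 0 0 0 0 0 / 0 0 0 0 0 0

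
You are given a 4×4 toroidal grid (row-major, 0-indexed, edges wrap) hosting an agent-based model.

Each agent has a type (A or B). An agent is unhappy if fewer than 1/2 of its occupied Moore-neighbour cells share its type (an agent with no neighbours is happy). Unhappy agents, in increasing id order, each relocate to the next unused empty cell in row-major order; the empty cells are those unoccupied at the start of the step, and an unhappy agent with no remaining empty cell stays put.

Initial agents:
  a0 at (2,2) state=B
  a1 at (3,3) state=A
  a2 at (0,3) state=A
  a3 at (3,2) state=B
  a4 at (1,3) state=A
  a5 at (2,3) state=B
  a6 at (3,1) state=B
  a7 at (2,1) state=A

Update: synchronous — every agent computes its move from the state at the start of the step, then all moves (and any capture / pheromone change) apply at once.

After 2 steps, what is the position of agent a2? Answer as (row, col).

(0, 3)

t=1: a0@(2,2):B a1@(0,0):A a2@(0,3):A a3@(3,2):B a4@(0,1):A a5@(2,3):B a6@(3,1):B a7@(0,2):A
t=2: a0@(2,2):B a1@(0,0):A a2@(0,3):A a3@(3,2):B a4@(0,1):A a5@(2,3):B a6@(1,0):B a7@(0,2):A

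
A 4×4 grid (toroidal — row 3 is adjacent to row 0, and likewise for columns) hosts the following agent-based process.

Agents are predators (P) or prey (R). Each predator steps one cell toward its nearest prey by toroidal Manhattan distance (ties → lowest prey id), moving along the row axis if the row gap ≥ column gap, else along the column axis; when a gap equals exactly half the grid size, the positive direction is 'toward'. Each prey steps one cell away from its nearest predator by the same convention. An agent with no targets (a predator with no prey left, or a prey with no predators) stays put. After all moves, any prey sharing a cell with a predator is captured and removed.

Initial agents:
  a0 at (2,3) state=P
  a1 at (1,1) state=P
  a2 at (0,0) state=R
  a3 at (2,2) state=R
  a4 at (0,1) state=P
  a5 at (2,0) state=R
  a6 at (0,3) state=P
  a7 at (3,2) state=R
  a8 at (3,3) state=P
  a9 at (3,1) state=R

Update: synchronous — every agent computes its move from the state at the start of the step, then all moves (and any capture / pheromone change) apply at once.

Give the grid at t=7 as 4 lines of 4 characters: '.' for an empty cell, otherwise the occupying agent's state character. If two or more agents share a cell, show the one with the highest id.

t=1: a0@(2,2):P a1@(0,1):P a2@(0,3):R a3@(2,1):R a4@(0,0):P a5@(2,1):R a6@(0,0):P a7@(3,1):R a8@(3,2):P a9@(2,1):R
t=2: a0@(2,1):P a1@(3,1):P a2@(0,2):R a3@(2,0):R a4@(0,3):P a5@(2,0):R a6@(0,3):P a8@(3,1):P a9@(2,0):R
t=3: a0@(2,0):P a1@(0,1):P a3@(2,3):R a4@(0,2):P a5@(2,3):R a6@(0,2):P a8@(0,1):P a9@(2,3):R
t=4: a0@(2,3):P a1@(1,1):P a3@(2,2):R a4@(1,2):P a5@(2,2):R a6@(1,2):P a8@(1,1):P a9@(2,2):R
t=5: a0@(2,2):P a1@(2,1):P a4@(2,2):P a6@(2,2):P a8@(2,1):P
t=6: (unchanged — steady state)

....
....
.PP.
....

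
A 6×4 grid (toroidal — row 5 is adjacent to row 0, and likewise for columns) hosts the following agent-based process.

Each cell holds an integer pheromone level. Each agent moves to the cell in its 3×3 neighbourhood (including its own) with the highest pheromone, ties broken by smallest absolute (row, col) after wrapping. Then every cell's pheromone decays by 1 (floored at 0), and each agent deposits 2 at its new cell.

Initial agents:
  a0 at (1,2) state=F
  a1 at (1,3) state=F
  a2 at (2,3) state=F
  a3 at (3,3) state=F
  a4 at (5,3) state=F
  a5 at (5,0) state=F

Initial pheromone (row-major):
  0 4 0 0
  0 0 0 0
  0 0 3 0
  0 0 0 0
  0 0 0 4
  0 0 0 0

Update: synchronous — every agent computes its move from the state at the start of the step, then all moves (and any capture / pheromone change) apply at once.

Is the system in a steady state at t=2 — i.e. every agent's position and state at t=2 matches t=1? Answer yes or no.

yes

t=1: a0@(0,1) a1@(2,2) a2@(2,2) a3@(4,3) a4@(4,3) a5@(0,1) | pheromone: 0 7 0 0 / 0 0 0 0 / 0 0 6 0 / 0 0 0 0 / 0 0 0 7 / 0 0 0 0
t=2: a0@(0,1) a1@(2,2) a2@(2,2) a3@(4,3) a4@(4,3) a5@(0,1) | pheromone: 0 10 0 0 / 0 0 0 0 / 0 0 9 0 / 0 0 0 0 / 0 0 0 10 / 0 0 0 0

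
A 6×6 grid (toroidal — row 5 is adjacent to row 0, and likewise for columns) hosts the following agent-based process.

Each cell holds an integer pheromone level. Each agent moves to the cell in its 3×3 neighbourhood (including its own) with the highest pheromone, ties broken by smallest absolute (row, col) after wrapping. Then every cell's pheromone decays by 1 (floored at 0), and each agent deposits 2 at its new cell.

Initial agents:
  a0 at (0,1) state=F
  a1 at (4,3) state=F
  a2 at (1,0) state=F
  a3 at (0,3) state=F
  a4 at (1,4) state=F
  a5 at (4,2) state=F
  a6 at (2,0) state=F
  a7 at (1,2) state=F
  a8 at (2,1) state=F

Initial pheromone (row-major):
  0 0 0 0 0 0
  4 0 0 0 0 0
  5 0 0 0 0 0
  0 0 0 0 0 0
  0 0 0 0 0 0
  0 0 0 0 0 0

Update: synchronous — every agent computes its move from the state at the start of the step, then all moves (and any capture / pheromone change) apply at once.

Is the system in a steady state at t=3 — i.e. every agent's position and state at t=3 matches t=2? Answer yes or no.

t=1: a0@(1,0) a1@(3,2) a2@(2,0) a3@(0,2) a4@(0,3) a5@(3,1) a6@(2,0) a7@(0,1) a8@(2,0) | pheromone: 0 2 2 2 0 0 / 5 0 0 0 0 0 / 10 0 0 0 0 0 / 0 2 2 0 0 0 / 0 0 0 0 0 0 / 0 0 0 0 0 0
t=2: a0@(2,0) a1@(3,1) a2@(2,0) a3@(0,1) a4@(0,2) a5@(2,0) a6@(2,0) a7@(1,0) a8@(2,0) | pheromone: 0 3 3 1 0 0 / 6 0 0 0 0 0 / 19 0 0 0 0 0 / 0 3 1 0 0 0 / 0 0 0 0 0 0 / 0 0 0 0 0 0
t=3: a0@(2,0) a1@(2,0) a2@(2,0) a3@(1,0) a4@(0,1) a5@(2,0) a6@(2,0) a7@(2,0) a8@(2,0) | pheromone: 0 4 2 0 0 0 / 7 0 0 0 0 0 / 32 0 0 0 0 0 / 0 2 0 0 0 0 / 0 0 0 0 0 0 / 0 0 0 0 0 0

no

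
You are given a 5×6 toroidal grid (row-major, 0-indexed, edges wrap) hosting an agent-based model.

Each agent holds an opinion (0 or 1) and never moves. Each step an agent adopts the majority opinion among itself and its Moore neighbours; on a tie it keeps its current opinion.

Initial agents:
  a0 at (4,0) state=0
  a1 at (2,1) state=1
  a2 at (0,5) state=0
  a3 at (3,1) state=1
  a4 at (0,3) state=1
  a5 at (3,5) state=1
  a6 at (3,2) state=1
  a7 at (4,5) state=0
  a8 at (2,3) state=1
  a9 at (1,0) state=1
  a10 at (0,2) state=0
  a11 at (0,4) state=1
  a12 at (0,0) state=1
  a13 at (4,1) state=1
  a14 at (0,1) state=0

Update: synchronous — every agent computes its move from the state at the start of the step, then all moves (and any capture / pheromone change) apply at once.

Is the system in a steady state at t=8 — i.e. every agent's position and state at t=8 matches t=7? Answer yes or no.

yes

t=1: a0@(4,0):0 a1@(2,1):1 a2@(0,5):0 a3@(3,1):1 a4@(0,3):1 a5@(3,5):0 a6@(3,2):1 a7@(4,5):0 a8@(2,3):1 a9@(1,0):1 a10@(0,2):0 a11@(0,4):1 a12@(0,0):0 a13@(4,1):1 a14@(0,1):0
t=2: a0@(4,0):0 a1@(2,1):1 a2@(0,5):0 a3@(3,1):1 a4@(0,3):1 a5@(3,5):0 a6@(3,2):1 a7@(4,5):0 a8@(2,3):1 a9@(1,0):0 a10@(0,2):0 a11@(0,4):1 a12@(0,0):0 a13@(4,1):0 a14@(0,1):0
t=3: (unchanged — steady state)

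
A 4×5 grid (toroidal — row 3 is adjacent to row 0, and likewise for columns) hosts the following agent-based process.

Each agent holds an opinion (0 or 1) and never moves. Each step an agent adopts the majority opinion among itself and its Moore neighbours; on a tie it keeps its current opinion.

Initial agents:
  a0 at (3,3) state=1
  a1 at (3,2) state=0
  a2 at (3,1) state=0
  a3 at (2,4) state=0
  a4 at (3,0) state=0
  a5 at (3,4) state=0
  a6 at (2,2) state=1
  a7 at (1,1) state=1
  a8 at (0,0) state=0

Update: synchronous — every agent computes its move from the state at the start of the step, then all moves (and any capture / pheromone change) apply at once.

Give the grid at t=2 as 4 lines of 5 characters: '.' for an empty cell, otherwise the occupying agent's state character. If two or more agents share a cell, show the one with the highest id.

0....
.1...
..0.0
00000

t=1: a0@(3,3):0 a1@(3,2):0 a2@(3,1):0 a3@(2,4):0 a4@(3,0):0 a5@(3,4):0 a6@(2,2):1 a7@(1,1):1 a8@(0,0):0
t=2: a0@(3,3):0 a1@(3,2):0 a2@(3,1):0 a3@(2,4):0 a4@(3,0):0 a5@(3,4):0 a6@(2,2):0 a7@(1,1):1 a8@(0,0):0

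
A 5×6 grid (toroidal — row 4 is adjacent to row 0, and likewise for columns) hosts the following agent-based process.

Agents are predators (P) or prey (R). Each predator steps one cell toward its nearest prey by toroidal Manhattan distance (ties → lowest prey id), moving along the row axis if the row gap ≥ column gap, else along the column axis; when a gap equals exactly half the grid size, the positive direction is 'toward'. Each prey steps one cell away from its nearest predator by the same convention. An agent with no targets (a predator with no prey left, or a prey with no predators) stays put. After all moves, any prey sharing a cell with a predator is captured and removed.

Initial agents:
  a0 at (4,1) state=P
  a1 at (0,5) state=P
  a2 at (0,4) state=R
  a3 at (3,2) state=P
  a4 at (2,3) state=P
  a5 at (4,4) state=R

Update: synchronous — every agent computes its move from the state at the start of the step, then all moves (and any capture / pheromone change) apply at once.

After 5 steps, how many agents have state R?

t=1: a0@(4,2):P a1@(0,4):P a2@(0,3):R a3@(3,3):P a4@(1,3):P a5@(3,4):R
t=2: a0@(0,2):P a1@(0,3):P a3@(3,4):P a4@(0,3):P a5@(3,5):R
t=3: a0@(0,3):P a1@(4,3):P a3@(3,5):P a4@(4,3):P a5@(3,0):R
t=4: a0@(0,4):P a1@(4,4):P a3@(3,0):P a4@(4,4):P a5@(3,1):R
t=5: a0@(0,5):P a1@(4,5):P a3@(3,1):P a4@(4,5):P a5@(3,2):R

1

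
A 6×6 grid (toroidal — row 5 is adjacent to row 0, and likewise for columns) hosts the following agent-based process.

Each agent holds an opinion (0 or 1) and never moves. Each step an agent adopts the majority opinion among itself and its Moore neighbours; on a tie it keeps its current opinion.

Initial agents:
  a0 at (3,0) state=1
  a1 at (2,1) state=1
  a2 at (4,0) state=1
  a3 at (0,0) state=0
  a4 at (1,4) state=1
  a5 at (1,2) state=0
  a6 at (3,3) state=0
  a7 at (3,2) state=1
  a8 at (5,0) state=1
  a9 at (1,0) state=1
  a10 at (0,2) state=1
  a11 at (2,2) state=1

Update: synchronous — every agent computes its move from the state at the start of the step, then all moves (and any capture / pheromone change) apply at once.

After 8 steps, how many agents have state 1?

t=1: a0@(3,0):1 a1@(2,1):1 a2@(4,0):1 a3@(0,0):1 a4@(1,4):1 a5@(1,2):1 a6@(3,3):1 a7@(3,2):1 a8@(5,0):1 a9@(1,0):1 a10@(0,2):1 a11@(2,2):1
t=2: (unchanged — steady state)

12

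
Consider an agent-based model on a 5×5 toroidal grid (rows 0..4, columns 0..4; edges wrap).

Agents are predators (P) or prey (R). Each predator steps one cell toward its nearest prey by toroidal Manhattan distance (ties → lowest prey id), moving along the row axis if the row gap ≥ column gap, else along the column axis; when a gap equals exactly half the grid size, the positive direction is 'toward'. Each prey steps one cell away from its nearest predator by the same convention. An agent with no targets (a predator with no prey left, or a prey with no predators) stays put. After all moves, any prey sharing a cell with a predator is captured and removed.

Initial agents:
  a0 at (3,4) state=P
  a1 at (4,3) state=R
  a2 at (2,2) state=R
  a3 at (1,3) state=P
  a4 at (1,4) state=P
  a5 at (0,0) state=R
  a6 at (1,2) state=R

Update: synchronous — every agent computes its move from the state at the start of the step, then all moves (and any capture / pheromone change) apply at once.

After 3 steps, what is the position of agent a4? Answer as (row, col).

t=1: a0@(4,4):P a1@(0,3):R a2@(3,2):R a3@(1,2):P a4@(0,4):P a5@(4,0):R a6@(1,1):R
t=2: a0@(4,0):P a1@(0,2):R a2@(4,2):R a3@(1,1):P a4@(0,3):P a5@(4,1):R a6@(1,0):R
t=3: a0@(4,1):P a1@(0,1):R a2@(4,3):R a3@(1,0):P a4@(0,2):P a5@(4,2):R a6@(1,4):R

(0, 2)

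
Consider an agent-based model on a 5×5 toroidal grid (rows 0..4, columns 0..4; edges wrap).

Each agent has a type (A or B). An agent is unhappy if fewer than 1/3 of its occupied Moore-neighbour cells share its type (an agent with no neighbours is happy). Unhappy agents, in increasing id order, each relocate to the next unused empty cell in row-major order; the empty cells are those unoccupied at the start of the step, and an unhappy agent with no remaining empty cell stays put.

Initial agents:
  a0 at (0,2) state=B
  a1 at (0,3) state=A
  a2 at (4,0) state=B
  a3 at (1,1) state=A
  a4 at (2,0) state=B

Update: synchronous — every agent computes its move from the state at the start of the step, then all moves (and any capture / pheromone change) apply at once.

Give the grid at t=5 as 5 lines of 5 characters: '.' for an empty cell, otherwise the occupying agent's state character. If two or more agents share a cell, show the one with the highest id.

B.AA.
B....
.....
.....
B....

t=1: a0@(0,0):B a1@(0,1):A a2@(4,0):B a3@(0,4):A a4@(1,0):B
t=2: a0@(0,0):B a1@(0,2):A a2@(4,0):B a3@(0,3):A a4@(1,0):B
t=3: (unchanged — steady state)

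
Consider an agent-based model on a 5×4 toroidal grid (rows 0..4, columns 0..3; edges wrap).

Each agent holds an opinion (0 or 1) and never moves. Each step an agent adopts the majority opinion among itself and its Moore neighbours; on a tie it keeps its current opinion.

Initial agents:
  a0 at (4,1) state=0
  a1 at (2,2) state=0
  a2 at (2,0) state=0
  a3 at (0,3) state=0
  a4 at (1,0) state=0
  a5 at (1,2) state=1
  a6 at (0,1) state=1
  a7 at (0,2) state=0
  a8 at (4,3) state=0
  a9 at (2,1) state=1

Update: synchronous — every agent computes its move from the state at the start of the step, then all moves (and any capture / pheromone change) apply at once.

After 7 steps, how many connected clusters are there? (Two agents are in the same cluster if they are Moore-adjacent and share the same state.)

t=1: a0@(4,1):0 a1@(2,2):1 a2@(2,0):0 a3@(0,3):0 a4@(1,0):0 a5@(1,2):1 a6@(0,1):0 a7@(0,2):0 a8@(4,3):0 a9@(2,1):0
t=2: a0@(4,1):0 a1@(2,2):1 a2@(2,0):0 a3@(0,3):0 a4@(1,0):0 a5@(1,2):0 a6@(0,1):0 a7@(0,2):0 a8@(4,3):0 a9@(2,1):0
t=3: a0@(4,1):0 a1@(2,2):0 a2@(2,0):0 a3@(0,3):0 a4@(1,0):0 a5@(1,2):0 a6@(0,1):0 a7@(0,2):0 a8@(4,3):0 a9@(2,1):0
t=4: (unchanged — steady state)

1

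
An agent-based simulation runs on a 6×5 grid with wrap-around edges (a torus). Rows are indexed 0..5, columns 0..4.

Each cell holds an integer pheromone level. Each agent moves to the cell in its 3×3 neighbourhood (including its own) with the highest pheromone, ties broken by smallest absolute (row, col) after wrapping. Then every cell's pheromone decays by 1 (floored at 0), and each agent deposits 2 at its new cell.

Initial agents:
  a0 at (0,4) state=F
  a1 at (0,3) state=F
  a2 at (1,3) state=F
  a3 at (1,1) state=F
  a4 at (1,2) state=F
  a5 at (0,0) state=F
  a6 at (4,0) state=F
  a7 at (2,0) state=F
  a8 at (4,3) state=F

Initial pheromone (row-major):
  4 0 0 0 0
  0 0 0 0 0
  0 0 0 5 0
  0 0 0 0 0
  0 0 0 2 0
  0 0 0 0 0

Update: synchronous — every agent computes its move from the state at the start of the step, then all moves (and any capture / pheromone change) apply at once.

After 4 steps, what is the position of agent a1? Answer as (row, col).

t=1: a0@(0,0) a1@(0,2) a2@(2,3) a3@(0,0) a4@(2,3) a5@(0,0) a6@(3,0) a7@(1,0) a8@(4,3) | pheromone: 9 0 2 0 0 / 2 0 0 0 0 / 0 0 0 8 0 / 2 0 0 0 0 / 0 0 0 3 0 / 0 0 0 0 0
t=2: a0@(0,0) a1@(0,2) a2@(2,3) a3@(0,0) a4@(2,3) a5@(0,0) a6@(3,0) a7@(0,0) a8@(4,3) | pheromone: 16 0 3 0 0 / 1 0 0 0 0 / 0 0 0 11 0 / 3 0 0 0 0 / 0 0 0 4 0 / 0 0 0 0 0
t=3: a0@(0,0) a1@(0,2) a2@(2,3) a3@(0,0) a4@(2,3) a5@(0,0) a6@(3,0) a7@(0,0) a8@(4,3) | pheromone: 23 0 4 0 0 / 0 0 0 0 0 / 0 0 0 14 0 / 4 0 0 0 0 / 0 0 0 5 0 / 0 0 0 0 0
t=4: a0@(0,0) a1@(0,2) a2@(2,3) a3@(0,0) a4@(2,3) a5@(0,0) a6@(3,0) a7@(0,0) a8@(4,3) | pheromone: 30 0 5 0 0 / 0 0 0 0 0 / 0 0 0 17 0 / 5 0 0 0 0 / 0 0 0 6 0 / 0 0 0 0 0

(0, 2)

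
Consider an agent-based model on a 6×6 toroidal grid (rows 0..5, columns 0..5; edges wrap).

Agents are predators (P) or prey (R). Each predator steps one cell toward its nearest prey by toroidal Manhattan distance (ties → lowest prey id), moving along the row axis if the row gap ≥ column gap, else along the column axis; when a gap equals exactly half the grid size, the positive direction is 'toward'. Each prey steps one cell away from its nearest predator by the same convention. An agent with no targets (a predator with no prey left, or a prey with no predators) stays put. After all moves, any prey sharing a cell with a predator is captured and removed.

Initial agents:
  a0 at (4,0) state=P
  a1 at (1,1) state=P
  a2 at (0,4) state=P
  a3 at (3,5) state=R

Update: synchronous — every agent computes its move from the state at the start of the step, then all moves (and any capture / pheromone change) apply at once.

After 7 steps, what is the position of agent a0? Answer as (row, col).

t=1: a0@(3,0):P a1@(2,1):P a2@(1,4):P a3@(2,5):R
t=2: a0@(2,0):P a1@(2,0):P a2@(2,4):P a3@(1,5):R
t=3: a0@(1,0):P a1@(1,0):P a2@(1,4):P a3@(0,5):R
t=4: a0@(0,0):P a1@(0,0):P a2@(0,4):P a3@(5,5):R
t=5: a0@(5,0):P a1@(5,0):P a2@(5,4):P a3@(4,5):R
t=6: a0@(4,0):P a1@(4,0):P a2@(4,4):P a3@(3,5):R
t=7: a0@(3,0):P a1@(3,0):P a2@(3,4):P a3@(2,5):R

(3, 0)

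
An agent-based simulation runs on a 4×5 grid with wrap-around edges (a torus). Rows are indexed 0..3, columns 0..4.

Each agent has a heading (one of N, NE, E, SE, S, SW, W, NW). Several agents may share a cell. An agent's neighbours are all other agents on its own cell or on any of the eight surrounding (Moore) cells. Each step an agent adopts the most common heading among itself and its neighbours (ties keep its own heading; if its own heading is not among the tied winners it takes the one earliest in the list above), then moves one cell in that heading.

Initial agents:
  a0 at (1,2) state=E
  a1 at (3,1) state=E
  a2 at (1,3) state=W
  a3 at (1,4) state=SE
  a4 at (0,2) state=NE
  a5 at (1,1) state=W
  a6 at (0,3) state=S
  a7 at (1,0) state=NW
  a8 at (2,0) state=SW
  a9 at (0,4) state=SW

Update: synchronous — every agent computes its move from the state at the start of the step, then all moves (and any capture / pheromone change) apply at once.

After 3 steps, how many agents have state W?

3

t=1: a0@(1,1):W a1@(3,2):E a2@(1,2):W a3@(2,3):SW a4@(0,3):E a5@(1,0):W a6@(1,3):S a7@(2,4):SW a8@(3,4):SW a9@(1,3):SW
t=2: a0@(1,0):W a1@(3,3):E a2@(1,1):W a3@(3,2):SW a4@(0,4):E a5@(1,4):W a6@(2,2):SW a7@(3,3):SW a8@(0,3):SW a9@(2,2):SW
t=3: a0@(1,4):W a1@(0,2):SW a2@(1,0):W a3@(0,1):SW a4@(0,0):E a5@(1,3):W a6@(3,1):SW a7@(0,2):SW a8@(1,2):SW a9@(3,1):SW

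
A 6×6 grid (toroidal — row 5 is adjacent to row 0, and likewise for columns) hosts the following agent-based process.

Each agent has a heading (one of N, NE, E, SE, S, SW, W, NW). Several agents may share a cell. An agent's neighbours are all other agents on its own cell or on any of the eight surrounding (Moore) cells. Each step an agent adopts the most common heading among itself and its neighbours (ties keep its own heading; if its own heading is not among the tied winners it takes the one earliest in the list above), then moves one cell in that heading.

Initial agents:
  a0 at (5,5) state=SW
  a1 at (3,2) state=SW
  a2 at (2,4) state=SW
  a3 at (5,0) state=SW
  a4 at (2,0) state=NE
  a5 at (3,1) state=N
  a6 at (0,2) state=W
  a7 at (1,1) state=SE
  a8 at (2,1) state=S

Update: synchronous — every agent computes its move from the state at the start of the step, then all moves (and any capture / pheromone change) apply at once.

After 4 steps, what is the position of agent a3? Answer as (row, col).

t=1: a0@(0,4):SW a1@(4,1):SW a2@(3,3):SW a3@(0,5):SW a4@(1,1):NE a5@(2,1):N a6@(0,1):W a7@(2,2):SE a8@(3,1):S
t=2: a0@(1,3):SW a1@(5,0):SW a2@(4,2):SW a3@(1,4):SW a4@(0,2):NE a5@(1,1):N a6@(0,0):W a7@(3,3):SE a8@(4,1):S
t=3: a0@(2,2):SW a1@(0,5):SW a2@(5,1):SW a3@(2,3):SW a4@(5,3):NE a5@(0,1):N a6@(0,5):W a7@(4,4):SE a8@(5,0):SW
t=4: a0@(3,1):SW a1@(1,4):SW a2@(0,0):SW a3@(3,2):SW a4@(4,4):NE a5@(1,0):SW a6@(1,4):SW a7@(5,5):SE a8@(0,5):SW

(3, 2)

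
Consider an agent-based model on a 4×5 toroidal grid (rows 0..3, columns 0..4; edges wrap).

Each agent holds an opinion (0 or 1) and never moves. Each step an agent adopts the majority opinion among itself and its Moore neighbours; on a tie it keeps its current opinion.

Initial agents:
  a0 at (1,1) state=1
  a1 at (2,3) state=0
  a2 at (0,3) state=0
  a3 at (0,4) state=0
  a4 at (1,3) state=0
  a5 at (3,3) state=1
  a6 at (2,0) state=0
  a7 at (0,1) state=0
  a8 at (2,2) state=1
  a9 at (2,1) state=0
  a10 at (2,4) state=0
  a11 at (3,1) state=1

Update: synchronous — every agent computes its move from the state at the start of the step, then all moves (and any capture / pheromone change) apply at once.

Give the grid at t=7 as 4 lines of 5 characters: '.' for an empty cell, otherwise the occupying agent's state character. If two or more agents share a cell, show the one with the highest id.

t=1: a0@(1,1):0 a1@(2,3):0 a2@(0,3):0 a3@(0,4):0 a4@(1,3):0 a5@(3,3):0 a6@(2,0):0 a7@(0,1):1 a8@(2,2):1 a9@(2,1):1 a10@(2,4):0 a11@(3,1):0
t=2: a0@(1,1):1 a1@(2,3):0 a2@(0,3):0 a3@(0,4):0 a4@(1,3):0 a5@(3,3):0 a6@(2,0):0 a7@(0,1):0 a8@(2,2):0 a9@(2,1):0 a10@(2,4):0 a11@(3,1):1
t=3: a0@(1,1):0 a1@(2,3):0 a2@(0,3):0 a3@(0,4):0 a4@(1,3):0 a5@(3,3):0 a6@(2,0):0 a7@(0,1):1 a8@(2,2):0 a9@(2,1):0 a10@(2,4):0 a11@(3,1):0
t=4: a0@(1,1):0 a1@(2,3):0 a2@(0,3):0 a3@(0,4):0 a4@(1,3):0 a5@(3,3):0 a6@(2,0):0 a7@(0,1):0 a8@(2,2):0 a9@(2,1):0 a10@(2,4):0 a11@(3,1):0
t=5: (unchanged — steady state)

.0.00
.0.0.
00000
.0.0.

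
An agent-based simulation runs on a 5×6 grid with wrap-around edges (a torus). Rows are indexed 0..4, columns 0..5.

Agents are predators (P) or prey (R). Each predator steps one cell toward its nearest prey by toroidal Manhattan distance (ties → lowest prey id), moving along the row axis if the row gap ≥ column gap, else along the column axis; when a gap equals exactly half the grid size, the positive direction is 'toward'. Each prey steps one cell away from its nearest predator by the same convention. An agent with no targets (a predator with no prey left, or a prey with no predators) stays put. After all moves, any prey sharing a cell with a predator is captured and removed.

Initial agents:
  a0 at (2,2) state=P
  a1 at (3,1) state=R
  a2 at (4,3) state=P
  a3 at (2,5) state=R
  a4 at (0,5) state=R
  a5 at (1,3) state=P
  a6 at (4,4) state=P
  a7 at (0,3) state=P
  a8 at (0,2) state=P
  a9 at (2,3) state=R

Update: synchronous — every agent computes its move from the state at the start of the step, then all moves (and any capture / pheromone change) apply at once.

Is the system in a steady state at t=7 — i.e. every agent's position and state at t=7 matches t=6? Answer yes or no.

no

t=1: a0@(2,3):P a1@(4,1):R a2@(3,3):P a3@(2,4):R a4@(1,5):R a5@(2,3):P a6@(0,4):P a7@(0,4):P a8@(4,2):P a9@(2,4):R
t=2: a0@(2,4):P a1@(4,0):R a2@(2,3):P a3@(2,5):R a4@(2,5):R a5@(2,4):P a6@(1,4):P a7@(1,4):P a8@(4,1):P a9@(2,5):R
t=3: a0@(2,5):P a1@(4,5):R a2@(2,4):P a3@(2,0):R a4@(2,0):R a5@(2,5):P a6@(2,4):P a7@(2,4):P a8@(4,0):P a9@(2,0):R
t=4: a0@(2,0):P a1@(4,4):R a2@(2,5):P a3@(2,1):R a4@(2,1):R a5@(2,0):P a6@(2,5):P a7@(2,5):P a8@(4,5):P a9@(2,1):R
t=5: a0@(2,1):P a1@(4,3):R a2@(2,0):P a3@(2,2):R a4@(2,2):R a5@(2,1):P a6@(2,0):P a7@(2,0):P a8@(4,4):P a9@(2,2):R
t=6: a0@(2,2):P a1@(4,2):R a2@(2,1):P a3@(2,3):R a4@(2,3):R a5@(2,2):P a6@(2,1):P a7@(2,1):P a8@(4,3):P a9@(2,3):R
t=7: a0@(2,3):P a1@(4,1):R a2@(2,2):P a3@(2,4):R a4@(2,4):R a5@(2,3):P a6@(2,2):P a7@(2,2):P a8@(4,2):P a9@(2,4):R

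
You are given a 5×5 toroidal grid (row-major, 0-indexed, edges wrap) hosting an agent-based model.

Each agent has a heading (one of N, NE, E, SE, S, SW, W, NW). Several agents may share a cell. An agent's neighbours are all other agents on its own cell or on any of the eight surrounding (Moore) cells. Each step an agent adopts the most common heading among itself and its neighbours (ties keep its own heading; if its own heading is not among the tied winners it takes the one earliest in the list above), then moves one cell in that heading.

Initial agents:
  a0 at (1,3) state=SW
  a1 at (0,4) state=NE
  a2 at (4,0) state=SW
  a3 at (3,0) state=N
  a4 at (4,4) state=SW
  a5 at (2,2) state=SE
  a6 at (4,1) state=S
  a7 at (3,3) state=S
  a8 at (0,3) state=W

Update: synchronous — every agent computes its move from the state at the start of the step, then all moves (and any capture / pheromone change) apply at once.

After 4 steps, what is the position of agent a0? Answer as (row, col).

(0, 4)

t=1: a0@(2,2):SW a1@(1,3):SW a2@(0,4):SW a3@(4,4):SW a4@(0,3):SW a5@(3,3):SE a6@(0,1):S a7@(4,3):S a8@(1,2):SW
t=2: a0@(3,1):SW a1@(2,2):SW a2@(1,3):SW a3@(0,3):SW a4@(1,2):SW a5@(4,2):SW a6@(1,1):S a7@(0,2):SW a8@(2,1):SW
t=3: a0@(4,0):SW a1@(3,1):SW a2@(2,2):SW a3@(1,2):SW a4@(2,1):SW a5@(0,1):SW a6@(2,0):SW a7@(1,1):SW a8@(3,0):SW
t=4: a0@(0,4):SW a1@(4,0):SW a2@(3,1):SW a3@(2,1):SW a4@(3,0):SW a5@(1,0):SW a6@(3,4):SW a7@(2,0):SW a8@(4,4):SW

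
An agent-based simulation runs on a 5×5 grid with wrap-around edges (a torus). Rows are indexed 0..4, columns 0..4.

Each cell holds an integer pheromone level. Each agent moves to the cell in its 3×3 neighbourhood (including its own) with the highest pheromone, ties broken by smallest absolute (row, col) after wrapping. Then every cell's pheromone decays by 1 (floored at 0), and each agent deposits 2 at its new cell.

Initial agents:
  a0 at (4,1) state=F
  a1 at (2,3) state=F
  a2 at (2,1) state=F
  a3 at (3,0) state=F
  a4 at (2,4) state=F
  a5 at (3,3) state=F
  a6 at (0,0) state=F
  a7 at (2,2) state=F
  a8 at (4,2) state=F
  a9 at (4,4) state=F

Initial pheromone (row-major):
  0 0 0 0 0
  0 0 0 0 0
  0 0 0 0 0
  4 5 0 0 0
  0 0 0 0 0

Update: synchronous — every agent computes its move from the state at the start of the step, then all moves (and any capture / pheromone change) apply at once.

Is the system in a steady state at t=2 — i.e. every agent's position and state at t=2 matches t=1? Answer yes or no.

no

t=1: a0@(3,1) a1@(1,2) a2@(3,1) a3@(3,1) a4@(3,0) a5@(2,2) a6@(0,0) a7@(3,1) a8@(3,1) a9@(3,0) | pheromone: 2 0 0 0 0 / 0 0 2 0 0 / 0 0 2 0 0 / 7 14 0 0 0 / 0 0 0 0 0
t=2: a0@(3,1) a1@(1,2) a2@(3,1) a3@(3,1) a4@(3,1) a5@(3,1) a6@(0,0) a7@(3,1) a8@(3,1) a9@(3,1) | pheromone: 3 0 0 0 0 / 0 0 3 0 0 / 0 0 1 0 0 / 6 29 0 0 0 / 0 0 0 0 0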